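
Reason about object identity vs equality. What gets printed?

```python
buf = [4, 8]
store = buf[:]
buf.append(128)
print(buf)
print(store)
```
[4, 8, 128]
[4, 8]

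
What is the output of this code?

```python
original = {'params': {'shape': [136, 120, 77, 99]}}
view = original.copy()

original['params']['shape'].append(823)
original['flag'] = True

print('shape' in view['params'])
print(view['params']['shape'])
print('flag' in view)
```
True
[136, 120, 77, 99, 823]
False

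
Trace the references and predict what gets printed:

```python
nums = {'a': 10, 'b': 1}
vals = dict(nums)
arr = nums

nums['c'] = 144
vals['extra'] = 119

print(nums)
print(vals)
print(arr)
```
{'a': 10, 'b': 1, 'c': 144}
{'a': 10, 'b': 1, 'extra': 119}
{'a': 10, 'b': 1, 'c': 144}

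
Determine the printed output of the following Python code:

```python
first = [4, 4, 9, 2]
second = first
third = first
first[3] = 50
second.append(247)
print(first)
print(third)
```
[4, 4, 9, 50, 247]
[4, 4, 9, 50, 247]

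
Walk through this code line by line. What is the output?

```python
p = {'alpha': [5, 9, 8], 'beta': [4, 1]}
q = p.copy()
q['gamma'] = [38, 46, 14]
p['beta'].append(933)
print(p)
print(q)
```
{'alpha': [5, 9, 8], 'beta': [4, 1, 933]}
{'alpha': [5, 9, 8], 'beta': [4, 1, 933], 'gamma': [38, 46, 14]}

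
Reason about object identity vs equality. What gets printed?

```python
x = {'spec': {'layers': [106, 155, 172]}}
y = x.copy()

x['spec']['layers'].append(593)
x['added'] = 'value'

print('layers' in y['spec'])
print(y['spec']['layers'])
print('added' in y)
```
True
[106, 155, 172, 593]
False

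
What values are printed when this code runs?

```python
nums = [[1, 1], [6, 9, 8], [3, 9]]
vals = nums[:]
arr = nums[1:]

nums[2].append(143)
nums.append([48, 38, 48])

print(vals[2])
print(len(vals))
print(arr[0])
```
[3, 9, 143]
3
[6, 9, 8]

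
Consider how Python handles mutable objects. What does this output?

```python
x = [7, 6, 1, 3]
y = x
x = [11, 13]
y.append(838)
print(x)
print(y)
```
[11, 13]
[7, 6, 1, 3, 838]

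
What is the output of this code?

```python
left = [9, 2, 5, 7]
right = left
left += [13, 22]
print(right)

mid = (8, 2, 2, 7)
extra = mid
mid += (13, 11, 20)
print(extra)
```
[9, 2, 5, 7, 13, 22]
(8, 2, 2, 7)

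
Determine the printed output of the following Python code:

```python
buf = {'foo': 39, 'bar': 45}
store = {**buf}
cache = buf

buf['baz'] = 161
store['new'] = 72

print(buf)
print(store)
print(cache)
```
{'foo': 39, 'bar': 45, 'baz': 161}
{'foo': 39, 'bar': 45, 'new': 72}
{'foo': 39, 'bar': 45, 'baz': 161}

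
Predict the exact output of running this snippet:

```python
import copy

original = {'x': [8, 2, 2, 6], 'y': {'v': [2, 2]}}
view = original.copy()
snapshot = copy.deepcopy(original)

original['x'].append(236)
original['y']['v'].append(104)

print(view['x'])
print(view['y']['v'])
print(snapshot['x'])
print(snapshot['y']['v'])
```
[8, 2, 2, 6, 236]
[2, 2, 104]
[8, 2, 2, 6]
[2, 2]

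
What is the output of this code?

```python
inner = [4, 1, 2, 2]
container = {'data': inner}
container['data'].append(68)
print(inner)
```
[4, 1, 2, 2, 68]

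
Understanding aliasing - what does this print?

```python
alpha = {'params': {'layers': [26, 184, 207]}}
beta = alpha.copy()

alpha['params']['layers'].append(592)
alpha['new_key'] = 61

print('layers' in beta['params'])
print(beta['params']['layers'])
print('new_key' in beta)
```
True
[26, 184, 207, 592]
False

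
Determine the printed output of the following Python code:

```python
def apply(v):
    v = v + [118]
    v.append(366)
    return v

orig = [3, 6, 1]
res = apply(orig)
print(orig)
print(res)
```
[3, 6, 1]
[3, 6, 1, 118, 366]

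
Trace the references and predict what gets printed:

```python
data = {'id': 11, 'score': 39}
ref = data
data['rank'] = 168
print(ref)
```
{'id': 11, 'score': 39, 'rank': 168}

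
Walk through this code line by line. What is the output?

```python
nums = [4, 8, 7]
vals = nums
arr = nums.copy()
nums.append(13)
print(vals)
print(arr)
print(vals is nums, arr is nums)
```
[4, 8, 7, 13]
[4, 8, 7]
True False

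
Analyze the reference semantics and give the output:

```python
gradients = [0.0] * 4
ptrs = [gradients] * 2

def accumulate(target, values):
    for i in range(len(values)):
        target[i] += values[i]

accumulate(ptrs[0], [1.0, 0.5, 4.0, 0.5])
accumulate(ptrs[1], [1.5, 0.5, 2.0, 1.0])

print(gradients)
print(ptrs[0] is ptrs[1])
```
[2.5, 1.0, 6.0, 1.5]
True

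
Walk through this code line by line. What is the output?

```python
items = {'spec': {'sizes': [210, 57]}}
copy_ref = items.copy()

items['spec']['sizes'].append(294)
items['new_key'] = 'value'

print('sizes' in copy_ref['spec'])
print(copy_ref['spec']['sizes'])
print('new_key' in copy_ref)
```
True
[210, 57, 294]
False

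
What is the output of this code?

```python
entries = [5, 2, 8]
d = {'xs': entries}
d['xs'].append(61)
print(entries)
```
[5, 2, 8, 61]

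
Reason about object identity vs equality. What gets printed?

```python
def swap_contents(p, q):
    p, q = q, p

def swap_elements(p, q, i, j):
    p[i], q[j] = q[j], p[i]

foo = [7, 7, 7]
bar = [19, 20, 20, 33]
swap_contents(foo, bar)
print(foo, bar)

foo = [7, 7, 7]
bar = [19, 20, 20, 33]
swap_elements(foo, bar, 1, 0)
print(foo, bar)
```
[7, 7, 7] [19, 20, 20, 33]
[7, 19, 7] [7, 20, 20, 33]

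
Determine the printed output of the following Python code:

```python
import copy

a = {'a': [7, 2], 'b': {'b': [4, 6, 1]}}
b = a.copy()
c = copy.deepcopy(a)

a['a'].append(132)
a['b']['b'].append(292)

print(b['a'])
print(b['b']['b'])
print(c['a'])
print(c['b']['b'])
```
[7, 2, 132]
[4, 6, 1, 292]
[7, 2]
[4, 6, 1]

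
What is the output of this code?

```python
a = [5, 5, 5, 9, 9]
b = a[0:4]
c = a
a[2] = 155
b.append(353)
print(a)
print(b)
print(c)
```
[5, 5, 155, 9, 9]
[5, 5, 5, 9, 353]
[5, 5, 155, 9, 9]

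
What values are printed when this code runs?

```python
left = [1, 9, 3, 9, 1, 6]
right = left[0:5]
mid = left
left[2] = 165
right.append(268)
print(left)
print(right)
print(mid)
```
[1, 9, 165, 9, 1, 6]
[1, 9, 3, 9, 1, 268]
[1, 9, 165, 9, 1, 6]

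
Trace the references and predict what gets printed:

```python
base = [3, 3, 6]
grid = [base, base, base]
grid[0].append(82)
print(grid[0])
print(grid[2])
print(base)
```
[3, 3, 6, 82]
[3, 3, 6, 82]
[3, 3, 6, 82]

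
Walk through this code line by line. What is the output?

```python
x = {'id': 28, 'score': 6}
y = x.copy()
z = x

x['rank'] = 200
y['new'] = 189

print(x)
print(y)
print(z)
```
{'id': 28, 'score': 6, 'rank': 200}
{'id': 28, 'score': 6, 'new': 189}
{'id': 28, 'score': 6, 'rank': 200}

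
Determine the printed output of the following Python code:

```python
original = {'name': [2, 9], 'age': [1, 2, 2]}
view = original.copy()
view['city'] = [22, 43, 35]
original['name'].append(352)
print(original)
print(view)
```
{'name': [2, 9, 352], 'age': [1, 2, 2]}
{'name': [2, 9, 352], 'age': [1, 2, 2], 'city': [22, 43, 35]}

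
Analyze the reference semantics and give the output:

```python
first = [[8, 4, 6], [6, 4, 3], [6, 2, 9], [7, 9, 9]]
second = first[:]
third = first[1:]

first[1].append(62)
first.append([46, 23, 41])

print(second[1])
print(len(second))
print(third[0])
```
[6, 4, 3, 62]
4
[6, 4, 3, 62]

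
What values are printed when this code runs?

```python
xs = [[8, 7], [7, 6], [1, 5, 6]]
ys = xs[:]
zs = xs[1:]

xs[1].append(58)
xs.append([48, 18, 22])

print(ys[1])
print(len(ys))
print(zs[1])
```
[7, 6, 58]
3
[1, 5, 6]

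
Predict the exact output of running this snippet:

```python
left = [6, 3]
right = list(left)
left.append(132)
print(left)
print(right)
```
[6, 3, 132]
[6, 3]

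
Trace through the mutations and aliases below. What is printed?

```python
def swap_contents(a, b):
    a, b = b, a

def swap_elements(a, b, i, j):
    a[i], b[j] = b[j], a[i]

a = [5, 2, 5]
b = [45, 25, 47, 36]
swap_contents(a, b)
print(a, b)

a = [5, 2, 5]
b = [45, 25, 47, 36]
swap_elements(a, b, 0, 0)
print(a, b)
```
[5, 2, 5] [45, 25, 47, 36]
[45, 2, 5] [5, 25, 47, 36]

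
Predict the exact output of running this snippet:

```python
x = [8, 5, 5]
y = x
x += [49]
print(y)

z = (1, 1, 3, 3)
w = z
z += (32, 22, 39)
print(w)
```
[8, 5, 5, 49]
(1, 1, 3, 3)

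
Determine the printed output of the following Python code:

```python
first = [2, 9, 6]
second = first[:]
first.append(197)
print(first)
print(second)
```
[2, 9, 6, 197]
[2, 9, 6]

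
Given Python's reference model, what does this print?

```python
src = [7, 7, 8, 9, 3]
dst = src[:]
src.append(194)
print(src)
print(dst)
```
[7, 7, 8, 9, 3, 194]
[7, 7, 8, 9, 3]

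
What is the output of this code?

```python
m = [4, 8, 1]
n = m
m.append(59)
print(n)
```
[4, 8, 1, 59]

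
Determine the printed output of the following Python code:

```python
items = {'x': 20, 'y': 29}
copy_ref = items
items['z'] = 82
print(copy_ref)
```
{'x': 20, 'y': 29, 'z': 82}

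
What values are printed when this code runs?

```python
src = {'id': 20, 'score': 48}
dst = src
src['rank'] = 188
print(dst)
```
{'id': 20, 'score': 48, 'rank': 188}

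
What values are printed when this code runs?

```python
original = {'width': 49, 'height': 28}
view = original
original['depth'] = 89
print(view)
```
{'width': 49, 'height': 28, 'depth': 89}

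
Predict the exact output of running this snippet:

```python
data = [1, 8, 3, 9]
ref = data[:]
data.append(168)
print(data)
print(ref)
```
[1, 8, 3, 9, 168]
[1, 8, 3, 9]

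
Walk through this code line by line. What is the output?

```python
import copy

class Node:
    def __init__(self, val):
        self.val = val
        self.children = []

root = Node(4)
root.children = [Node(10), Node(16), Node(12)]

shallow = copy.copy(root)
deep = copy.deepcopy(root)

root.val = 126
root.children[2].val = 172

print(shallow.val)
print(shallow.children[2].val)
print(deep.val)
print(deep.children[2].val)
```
4
172
4
12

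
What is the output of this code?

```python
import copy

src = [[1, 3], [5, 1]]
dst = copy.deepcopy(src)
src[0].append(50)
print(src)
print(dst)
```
[[1, 3, 50], [5, 1]]
[[1, 3], [5, 1]]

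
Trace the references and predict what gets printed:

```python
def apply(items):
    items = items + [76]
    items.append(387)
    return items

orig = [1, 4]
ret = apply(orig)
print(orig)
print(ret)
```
[1, 4]
[1, 4, 76, 387]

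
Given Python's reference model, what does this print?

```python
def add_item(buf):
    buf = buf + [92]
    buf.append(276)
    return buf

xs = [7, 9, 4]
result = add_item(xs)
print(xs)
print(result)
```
[7, 9, 4]
[7, 9, 4, 92, 276]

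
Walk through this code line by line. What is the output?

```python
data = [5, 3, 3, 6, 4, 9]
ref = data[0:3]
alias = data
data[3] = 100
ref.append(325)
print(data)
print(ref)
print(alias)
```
[5, 3, 3, 100, 4, 9]
[5, 3, 3, 325]
[5, 3, 3, 100, 4, 9]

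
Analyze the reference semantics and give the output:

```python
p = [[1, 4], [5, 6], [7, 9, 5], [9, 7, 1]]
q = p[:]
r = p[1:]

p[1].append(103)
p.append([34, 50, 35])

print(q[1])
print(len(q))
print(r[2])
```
[5, 6, 103]
4
[9, 7, 1]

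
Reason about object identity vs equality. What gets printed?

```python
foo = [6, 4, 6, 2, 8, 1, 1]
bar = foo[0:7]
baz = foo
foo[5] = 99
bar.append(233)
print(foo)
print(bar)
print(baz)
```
[6, 4, 6, 2, 8, 99, 1]
[6, 4, 6, 2, 8, 1, 1, 233]
[6, 4, 6, 2, 8, 99, 1]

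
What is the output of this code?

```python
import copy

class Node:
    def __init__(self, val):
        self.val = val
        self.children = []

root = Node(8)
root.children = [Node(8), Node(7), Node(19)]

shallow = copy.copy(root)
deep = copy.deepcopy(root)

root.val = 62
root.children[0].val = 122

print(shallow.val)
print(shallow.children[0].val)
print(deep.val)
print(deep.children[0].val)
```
8
122
8
8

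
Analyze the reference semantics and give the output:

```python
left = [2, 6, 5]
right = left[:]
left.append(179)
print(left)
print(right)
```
[2, 6, 5, 179]
[2, 6, 5]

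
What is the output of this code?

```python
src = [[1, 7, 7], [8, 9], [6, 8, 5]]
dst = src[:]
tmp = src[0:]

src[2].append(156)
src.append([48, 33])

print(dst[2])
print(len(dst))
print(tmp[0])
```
[6, 8, 5, 156]
3
[1, 7, 7]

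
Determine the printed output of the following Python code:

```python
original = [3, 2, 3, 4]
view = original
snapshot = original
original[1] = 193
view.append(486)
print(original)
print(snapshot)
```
[3, 193, 3, 4, 486]
[3, 193, 3, 4, 486]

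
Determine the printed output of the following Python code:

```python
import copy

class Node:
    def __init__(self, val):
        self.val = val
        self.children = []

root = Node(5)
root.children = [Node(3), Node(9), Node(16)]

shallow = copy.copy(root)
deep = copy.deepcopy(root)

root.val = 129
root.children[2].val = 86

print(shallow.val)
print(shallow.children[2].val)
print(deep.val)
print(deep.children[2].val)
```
5
86
5
16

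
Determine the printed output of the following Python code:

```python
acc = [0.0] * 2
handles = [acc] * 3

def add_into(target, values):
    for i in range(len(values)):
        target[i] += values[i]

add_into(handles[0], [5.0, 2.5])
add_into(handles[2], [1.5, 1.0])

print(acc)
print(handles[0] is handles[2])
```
[6.5, 3.5]
True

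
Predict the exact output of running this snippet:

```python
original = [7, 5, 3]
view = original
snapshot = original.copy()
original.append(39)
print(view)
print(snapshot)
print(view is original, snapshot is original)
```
[7, 5, 3, 39]
[7, 5, 3]
True False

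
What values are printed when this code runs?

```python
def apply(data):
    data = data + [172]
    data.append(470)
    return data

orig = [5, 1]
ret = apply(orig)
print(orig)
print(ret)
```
[5, 1]
[5, 1, 172, 470]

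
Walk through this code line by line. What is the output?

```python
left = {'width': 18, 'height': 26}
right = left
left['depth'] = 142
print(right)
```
{'width': 18, 'height': 26, 'depth': 142}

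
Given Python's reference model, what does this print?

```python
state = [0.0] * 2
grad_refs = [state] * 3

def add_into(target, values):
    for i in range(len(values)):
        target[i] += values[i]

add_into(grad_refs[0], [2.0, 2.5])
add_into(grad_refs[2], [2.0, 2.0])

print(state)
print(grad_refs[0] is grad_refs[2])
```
[4.0, 4.5]
True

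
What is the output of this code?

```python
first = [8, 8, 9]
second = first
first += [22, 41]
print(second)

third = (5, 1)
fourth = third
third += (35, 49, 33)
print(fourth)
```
[8, 8, 9, 22, 41]
(5, 1)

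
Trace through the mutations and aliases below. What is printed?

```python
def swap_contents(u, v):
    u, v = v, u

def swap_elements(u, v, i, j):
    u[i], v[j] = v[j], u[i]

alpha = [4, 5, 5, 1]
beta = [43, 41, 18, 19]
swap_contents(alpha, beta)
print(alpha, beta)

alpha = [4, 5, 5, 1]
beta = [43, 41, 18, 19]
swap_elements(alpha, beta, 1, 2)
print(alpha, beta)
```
[4, 5, 5, 1] [43, 41, 18, 19]
[4, 18, 5, 1] [43, 41, 5, 19]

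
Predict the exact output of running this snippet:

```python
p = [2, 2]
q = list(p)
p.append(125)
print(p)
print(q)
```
[2, 2, 125]
[2, 2]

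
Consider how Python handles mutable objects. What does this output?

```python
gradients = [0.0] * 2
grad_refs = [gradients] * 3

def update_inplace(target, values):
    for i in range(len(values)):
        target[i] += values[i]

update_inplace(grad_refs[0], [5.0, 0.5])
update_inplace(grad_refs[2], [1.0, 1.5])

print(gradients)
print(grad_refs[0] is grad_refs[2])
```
[6.0, 2.0]
True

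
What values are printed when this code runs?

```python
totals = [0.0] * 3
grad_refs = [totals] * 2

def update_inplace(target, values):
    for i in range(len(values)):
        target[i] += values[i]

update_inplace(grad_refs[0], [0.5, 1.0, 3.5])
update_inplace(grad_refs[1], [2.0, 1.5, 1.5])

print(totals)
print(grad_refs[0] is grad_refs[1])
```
[2.5, 2.5, 5.0]
True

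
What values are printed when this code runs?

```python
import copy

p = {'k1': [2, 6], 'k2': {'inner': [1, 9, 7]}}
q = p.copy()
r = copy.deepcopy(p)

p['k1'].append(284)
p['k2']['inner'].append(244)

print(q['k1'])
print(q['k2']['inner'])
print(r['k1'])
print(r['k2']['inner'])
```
[2, 6, 284]
[1, 9, 7, 244]
[2, 6]
[1, 9, 7]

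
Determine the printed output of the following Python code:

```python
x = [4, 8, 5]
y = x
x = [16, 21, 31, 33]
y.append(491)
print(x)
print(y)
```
[16, 21, 31, 33]
[4, 8, 5, 491]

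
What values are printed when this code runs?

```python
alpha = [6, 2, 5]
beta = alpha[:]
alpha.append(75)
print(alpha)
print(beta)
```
[6, 2, 5, 75]
[6, 2, 5]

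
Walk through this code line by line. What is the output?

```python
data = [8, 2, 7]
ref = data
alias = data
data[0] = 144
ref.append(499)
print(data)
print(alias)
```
[144, 2, 7, 499]
[144, 2, 7, 499]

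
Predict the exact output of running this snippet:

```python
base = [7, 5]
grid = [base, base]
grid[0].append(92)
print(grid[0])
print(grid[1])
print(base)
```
[7, 5, 92]
[7, 5, 92]
[7, 5, 92]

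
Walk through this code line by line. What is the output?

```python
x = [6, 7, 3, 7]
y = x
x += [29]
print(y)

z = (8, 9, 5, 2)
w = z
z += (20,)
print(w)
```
[6, 7, 3, 7, 29]
(8, 9, 5, 2)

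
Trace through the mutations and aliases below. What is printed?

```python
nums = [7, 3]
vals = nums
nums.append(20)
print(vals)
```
[7, 3, 20]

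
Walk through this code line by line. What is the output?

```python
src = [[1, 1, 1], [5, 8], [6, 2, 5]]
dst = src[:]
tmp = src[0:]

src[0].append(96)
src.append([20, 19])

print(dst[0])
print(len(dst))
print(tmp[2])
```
[1, 1, 1, 96]
3
[6, 2, 5]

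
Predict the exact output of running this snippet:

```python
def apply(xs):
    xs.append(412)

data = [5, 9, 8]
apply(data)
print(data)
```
[5, 9, 8, 412]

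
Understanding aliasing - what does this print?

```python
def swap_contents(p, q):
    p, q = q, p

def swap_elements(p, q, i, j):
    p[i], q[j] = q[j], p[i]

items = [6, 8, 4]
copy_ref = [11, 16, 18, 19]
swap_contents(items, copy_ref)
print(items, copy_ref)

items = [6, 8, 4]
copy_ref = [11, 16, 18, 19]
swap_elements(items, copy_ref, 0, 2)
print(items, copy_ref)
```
[6, 8, 4] [11, 16, 18, 19]
[18, 8, 4] [11, 16, 6, 19]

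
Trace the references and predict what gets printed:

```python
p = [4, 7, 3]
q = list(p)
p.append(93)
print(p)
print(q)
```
[4, 7, 3, 93]
[4, 7, 3]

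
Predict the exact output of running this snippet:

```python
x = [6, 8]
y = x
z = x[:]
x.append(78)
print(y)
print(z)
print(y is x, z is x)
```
[6, 8, 78]
[6, 8]
True False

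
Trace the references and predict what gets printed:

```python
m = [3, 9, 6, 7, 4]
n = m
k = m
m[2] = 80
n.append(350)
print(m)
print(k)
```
[3, 9, 80, 7, 4, 350]
[3, 9, 80, 7, 4, 350]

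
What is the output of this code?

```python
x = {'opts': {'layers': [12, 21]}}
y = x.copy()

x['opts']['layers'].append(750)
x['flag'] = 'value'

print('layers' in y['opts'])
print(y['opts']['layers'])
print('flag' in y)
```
True
[12, 21, 750]
False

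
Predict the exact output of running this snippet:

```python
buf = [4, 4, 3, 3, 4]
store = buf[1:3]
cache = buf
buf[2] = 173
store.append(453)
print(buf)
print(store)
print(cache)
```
[4, 4, 173, 3, 4]
[4, 3, 453]
[4, 4, 173, 3, 4]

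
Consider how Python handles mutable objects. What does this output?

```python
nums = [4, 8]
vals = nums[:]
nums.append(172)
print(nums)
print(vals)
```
[4, 8, 172]
[4, 8]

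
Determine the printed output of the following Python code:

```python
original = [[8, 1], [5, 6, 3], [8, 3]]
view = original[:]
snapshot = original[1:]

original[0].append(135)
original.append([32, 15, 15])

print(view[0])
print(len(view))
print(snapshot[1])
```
[8, 1, 135]
3
[8, 3]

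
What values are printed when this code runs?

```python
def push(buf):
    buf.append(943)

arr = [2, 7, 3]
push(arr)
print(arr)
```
[2, 7, 3, 943]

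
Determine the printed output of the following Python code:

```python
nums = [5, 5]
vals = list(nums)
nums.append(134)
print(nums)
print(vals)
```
[5, 5, 134]
[5, 5]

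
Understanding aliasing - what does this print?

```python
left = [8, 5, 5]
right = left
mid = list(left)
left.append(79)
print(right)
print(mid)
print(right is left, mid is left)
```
[8, 5, 5, 79]
[8, 5, 5]
True False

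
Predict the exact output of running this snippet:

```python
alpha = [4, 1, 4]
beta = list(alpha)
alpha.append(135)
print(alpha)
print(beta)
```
[4, 1, 4, 135]
[4, 1, 4]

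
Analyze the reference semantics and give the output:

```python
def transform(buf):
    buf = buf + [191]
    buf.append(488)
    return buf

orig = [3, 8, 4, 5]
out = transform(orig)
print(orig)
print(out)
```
[3, 8, 4, 5]
[3, 8, 4, 5, 191, 488]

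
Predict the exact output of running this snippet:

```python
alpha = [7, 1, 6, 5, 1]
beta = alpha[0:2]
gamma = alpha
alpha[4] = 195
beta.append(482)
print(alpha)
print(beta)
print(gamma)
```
[7, 1, 6, 5, 195]
[7, 1, 482]
[7, 1, 6, 5, 195]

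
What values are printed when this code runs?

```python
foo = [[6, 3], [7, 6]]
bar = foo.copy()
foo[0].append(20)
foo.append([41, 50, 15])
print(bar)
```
[[6, 3, 20], [7, 6]]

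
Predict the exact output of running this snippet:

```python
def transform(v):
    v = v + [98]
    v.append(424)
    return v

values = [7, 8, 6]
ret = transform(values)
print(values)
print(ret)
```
[7, 8, 6]
[7, 8, 6, 98, 424]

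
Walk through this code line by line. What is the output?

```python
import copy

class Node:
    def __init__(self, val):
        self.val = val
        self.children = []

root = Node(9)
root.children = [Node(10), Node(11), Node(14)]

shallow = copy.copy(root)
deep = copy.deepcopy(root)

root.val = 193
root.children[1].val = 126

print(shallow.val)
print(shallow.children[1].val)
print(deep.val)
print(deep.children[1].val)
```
9
126
9
11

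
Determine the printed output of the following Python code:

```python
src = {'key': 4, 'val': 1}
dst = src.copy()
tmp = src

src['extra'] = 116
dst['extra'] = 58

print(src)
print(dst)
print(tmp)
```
{'key': 4, 'val': 1, 'extra': 116}
{'key': 4, 'val': 1, 'extra': 58}
{'key': 4, 'val': 1, 'extra': 116}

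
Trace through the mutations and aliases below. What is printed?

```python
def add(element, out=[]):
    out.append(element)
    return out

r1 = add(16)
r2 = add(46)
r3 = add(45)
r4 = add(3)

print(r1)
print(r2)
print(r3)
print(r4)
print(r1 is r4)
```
[16, 46, 45, 3]
[16, 46, 45, 3]
[16, 46, 45, 3]
[16, 46, 45, 3]
True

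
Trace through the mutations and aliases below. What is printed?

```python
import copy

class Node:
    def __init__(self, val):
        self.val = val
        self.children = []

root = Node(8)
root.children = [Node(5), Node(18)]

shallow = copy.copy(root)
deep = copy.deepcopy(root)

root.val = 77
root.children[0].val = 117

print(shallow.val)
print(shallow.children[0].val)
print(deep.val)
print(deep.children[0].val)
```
8
117
8
5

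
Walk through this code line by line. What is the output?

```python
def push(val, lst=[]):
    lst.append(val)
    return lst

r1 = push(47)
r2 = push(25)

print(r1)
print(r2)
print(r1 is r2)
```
[47, 25]
[47, 25]
True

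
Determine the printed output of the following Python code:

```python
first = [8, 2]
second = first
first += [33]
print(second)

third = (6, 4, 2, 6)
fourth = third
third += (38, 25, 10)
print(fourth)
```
[8, 2, 33]
(6, 4, 2, 6)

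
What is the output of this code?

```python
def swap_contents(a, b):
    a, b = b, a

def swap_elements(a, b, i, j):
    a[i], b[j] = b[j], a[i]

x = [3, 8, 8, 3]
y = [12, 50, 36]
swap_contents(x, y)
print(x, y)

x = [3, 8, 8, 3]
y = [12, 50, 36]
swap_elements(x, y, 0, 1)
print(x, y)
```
[3, 8, 8, 3] [12, 50, 36]
[50, 8, 8, 3] [12, 3, 36]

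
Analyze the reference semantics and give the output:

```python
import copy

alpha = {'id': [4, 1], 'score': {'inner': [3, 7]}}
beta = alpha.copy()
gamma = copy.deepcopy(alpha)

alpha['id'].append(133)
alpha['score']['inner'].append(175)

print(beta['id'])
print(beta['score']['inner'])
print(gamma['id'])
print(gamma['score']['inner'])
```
[4, 1, 133]
[3, 7, 175]
[4, 1]
[3, 7]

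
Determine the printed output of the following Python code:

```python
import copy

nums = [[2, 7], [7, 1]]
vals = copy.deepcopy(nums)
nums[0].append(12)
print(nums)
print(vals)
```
[[2, 7, 12], [7, 1]]
[[2, 7], [7, 1]]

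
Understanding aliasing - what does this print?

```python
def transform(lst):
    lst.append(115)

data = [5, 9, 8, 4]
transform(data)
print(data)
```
[5, 9, 8, 4, 115]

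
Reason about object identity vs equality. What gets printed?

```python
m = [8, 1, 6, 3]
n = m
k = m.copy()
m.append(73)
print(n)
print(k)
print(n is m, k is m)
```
[8, 1, 6, 3, 73]
[8, 1, 6, 3]
True False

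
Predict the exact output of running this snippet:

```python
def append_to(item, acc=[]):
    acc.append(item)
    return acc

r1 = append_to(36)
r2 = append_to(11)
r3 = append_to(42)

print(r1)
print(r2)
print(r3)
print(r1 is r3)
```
[36, 11, 42]
[36, 11, 42]
[36, 11, 42]
True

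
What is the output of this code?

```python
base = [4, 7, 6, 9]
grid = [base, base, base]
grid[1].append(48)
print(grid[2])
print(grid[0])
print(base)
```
[4, 7, 6, 9, 48]
[4, 7, 6, 9, 48]
[4, 7, 6, 9, 48]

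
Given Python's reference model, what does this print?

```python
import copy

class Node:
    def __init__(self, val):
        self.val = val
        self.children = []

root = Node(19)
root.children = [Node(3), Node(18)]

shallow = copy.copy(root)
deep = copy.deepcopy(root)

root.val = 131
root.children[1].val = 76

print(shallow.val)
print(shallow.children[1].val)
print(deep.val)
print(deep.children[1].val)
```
19
76
19
18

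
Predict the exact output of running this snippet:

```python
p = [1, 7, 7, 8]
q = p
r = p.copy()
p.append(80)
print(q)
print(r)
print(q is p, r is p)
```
[1, 7, 7, 8, 80]
[1, 7, 7, 8]
True False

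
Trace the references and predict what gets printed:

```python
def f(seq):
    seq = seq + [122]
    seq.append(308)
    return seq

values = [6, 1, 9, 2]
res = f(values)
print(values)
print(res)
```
[6, 1, 9, 2]
[6, 1, 9, 2, 122, 308]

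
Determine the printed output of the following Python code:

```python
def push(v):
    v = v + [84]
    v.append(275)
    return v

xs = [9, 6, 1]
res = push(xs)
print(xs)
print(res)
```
[9, 6, 1]
[9, 6, 1, 84, 275]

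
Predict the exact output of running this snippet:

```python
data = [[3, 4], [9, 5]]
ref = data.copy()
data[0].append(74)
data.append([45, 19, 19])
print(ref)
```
[[3, 4, 74], [9, 5]]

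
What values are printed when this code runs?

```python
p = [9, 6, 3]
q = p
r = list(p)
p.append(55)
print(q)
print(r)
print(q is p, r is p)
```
[9, 6, 3, 55]
[9, 6, 3]
True False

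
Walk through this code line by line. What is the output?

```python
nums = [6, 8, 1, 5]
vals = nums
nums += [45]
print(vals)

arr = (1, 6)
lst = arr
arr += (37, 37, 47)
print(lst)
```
[6, 8, 1, 5, 45]
(1, 6)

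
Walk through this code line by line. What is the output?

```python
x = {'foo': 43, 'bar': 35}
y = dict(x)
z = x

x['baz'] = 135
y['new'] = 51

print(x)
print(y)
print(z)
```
{'foo': 43, 'bar': 35, 'baz': 135}
{'foo': 43, 'bar': 35, 'new': 51}
{'foo': 43, 'bar': 35, 'baz': 135}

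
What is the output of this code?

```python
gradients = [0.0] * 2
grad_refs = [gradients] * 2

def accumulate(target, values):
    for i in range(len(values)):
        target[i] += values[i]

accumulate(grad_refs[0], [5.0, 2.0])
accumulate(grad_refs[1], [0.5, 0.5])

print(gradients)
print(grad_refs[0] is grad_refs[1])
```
[5.5, 2.5]
True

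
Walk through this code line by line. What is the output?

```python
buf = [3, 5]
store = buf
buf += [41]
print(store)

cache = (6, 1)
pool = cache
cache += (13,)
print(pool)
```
[3, 5, 41]
(6, 1)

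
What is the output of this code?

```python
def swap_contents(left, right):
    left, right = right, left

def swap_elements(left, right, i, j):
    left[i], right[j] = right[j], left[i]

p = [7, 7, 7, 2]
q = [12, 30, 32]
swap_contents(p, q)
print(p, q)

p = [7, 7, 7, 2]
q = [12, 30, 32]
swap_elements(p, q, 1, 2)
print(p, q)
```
[7, 7, 7, 2] [12, 30, 32]
[7, 32, 7, 2] [12, 30, 7]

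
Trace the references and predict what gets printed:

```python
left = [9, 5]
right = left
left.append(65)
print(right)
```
[9, 5, 65]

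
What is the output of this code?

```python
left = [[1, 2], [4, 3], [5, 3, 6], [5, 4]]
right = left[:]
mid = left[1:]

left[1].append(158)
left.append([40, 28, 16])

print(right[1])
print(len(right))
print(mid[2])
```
[4, 3, 158]
4
[5, 4]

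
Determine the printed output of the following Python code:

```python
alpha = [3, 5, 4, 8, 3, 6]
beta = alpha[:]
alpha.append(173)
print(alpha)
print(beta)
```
[3, 5, 4, 8, 3, 6, 173]
[3, 5, 4, 8, 3, 6]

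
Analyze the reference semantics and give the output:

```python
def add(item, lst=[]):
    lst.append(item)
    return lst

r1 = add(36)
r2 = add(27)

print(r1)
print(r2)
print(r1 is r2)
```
[36, 27]
[36, 27]
True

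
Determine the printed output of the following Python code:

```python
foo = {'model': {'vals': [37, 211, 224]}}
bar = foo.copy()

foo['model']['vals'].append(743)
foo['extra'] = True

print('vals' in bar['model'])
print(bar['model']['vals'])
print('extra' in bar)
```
True
[37, 211, 224, 743]
False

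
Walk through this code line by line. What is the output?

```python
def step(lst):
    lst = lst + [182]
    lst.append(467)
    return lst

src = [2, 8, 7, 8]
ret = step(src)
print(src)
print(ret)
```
[2, 8, 7, 8]
[2, 8, 7, 8, 182, 467]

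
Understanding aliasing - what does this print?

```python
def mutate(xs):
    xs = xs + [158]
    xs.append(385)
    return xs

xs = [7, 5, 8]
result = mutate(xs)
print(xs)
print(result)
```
[7, 5, 8]
[7, 5, 8, 158, 385]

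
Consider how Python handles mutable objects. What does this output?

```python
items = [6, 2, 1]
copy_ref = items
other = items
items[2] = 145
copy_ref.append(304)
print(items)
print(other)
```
[6, 2, 145, 304]
[6, 2, 145, 304]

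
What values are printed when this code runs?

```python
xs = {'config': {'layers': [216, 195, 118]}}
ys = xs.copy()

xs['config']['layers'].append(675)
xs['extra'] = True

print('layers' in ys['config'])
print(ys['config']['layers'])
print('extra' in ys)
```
True
[216, 195, 118, 675]
False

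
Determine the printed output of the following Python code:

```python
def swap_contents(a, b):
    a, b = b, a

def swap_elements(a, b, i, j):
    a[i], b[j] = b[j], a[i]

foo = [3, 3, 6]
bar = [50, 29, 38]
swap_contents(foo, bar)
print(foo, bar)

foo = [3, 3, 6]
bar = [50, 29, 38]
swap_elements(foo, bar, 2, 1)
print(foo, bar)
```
[3, 3, 6] [50, 29, 38]
[3, 3, 29] [50, 6, 38]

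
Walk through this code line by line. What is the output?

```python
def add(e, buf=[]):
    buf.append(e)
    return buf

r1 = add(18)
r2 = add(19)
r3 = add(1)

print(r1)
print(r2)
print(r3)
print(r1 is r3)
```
[18, 19, 1]
[18, 19, 1]
[18, 19, 1]
True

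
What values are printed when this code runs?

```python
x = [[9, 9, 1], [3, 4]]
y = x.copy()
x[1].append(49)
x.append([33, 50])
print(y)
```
[[9, 9, 1], [3, 4, 49]]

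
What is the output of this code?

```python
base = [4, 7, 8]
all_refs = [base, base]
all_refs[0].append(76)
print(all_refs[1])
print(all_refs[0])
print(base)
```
[4, 7, 8, 76]
[4, 7, 8, 76]
[4, 7, 8, 76]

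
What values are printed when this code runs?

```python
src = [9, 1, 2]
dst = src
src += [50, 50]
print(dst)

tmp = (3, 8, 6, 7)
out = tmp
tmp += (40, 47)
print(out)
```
[9, 1, 2, 50, 50]
(3, 8, 6, 7)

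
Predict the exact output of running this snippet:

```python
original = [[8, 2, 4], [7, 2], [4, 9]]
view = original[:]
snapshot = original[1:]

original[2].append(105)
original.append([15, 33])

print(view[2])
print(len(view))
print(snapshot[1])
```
[4, 9, 105]
3
[4, 9, 105]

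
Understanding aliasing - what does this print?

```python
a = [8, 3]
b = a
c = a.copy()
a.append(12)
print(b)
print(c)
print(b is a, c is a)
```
[8, 3, 12]
[8, 3]
True False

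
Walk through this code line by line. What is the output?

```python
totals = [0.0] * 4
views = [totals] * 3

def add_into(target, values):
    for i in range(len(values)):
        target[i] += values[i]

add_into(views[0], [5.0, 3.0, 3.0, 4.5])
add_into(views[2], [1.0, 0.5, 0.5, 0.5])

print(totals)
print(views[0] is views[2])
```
[6.0, 3.5, 3.5, 5.0]
True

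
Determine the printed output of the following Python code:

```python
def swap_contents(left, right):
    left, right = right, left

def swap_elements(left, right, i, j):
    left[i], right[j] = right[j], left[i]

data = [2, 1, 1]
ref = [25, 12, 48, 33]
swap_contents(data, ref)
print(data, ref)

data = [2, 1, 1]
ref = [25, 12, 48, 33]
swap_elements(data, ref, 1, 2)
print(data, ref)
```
[2, 1, 1] [25, 12, 48, 33]
[2, 48, 1] [25, 12, 1, 33]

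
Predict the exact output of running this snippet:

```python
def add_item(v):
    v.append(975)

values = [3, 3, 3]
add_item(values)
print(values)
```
[3, 3, 3, 975]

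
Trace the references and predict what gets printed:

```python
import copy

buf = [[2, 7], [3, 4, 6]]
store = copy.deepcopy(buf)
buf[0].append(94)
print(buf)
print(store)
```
[[2, 7, 94], [3, 4, 6]]
[[2, 7], [3, 4, 6]]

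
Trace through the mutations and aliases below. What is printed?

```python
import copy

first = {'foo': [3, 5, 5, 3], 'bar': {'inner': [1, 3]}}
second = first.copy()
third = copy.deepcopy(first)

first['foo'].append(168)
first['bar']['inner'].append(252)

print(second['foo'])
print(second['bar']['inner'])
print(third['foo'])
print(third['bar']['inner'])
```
[3, 5, 5, 3, 168]
[1, 3, 252]
[3, 5, 5, 3]
[1, 3]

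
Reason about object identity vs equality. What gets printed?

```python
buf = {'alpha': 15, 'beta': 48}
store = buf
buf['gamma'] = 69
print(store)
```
{'alpha': 15, 'beta': 48, 'gamma': 69}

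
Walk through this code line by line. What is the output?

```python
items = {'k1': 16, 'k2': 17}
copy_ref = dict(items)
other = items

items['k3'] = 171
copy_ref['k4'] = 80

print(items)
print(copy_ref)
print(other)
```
{'k1': 16, 'k2': 17, 'k3': 171}
{'k1': 16, 'k2': 17, 'k4': 80}
{'k1': 16, 'k2': 17, 'k3': 171}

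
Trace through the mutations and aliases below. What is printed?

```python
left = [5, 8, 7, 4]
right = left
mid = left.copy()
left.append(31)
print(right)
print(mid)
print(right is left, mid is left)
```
[5, 8, 7, 4, 31]
[5, 8, 7, 4]
True False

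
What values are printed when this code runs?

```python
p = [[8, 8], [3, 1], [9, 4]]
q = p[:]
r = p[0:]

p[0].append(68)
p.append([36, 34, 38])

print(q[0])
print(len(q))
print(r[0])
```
[8, 8, 68]
3
[8, 8, 68]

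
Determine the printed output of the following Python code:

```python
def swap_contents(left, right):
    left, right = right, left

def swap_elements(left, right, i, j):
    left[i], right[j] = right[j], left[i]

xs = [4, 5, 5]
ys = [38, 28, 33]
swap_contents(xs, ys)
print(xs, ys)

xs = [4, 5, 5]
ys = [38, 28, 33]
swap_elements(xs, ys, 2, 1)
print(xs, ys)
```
[4, 5, 5] [38, 28, 33]
[4, 5, 28] [38, 5, 33]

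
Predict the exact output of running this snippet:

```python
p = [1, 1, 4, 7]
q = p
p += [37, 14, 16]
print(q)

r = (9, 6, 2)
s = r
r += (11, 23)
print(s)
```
[1, 1, 4, 7, 37, 14, 16]
(9, 6, 2)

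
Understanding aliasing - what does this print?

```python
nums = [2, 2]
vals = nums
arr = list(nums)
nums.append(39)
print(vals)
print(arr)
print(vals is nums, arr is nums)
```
[2, 2, 39]
[2, 2]
True False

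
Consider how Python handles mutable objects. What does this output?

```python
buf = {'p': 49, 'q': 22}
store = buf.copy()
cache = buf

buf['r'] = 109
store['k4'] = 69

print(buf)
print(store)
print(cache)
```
{'p': 49, 'q': 22, 'r': 109}
{'p': 49, 'q': 22, 'k4': 69}
{'p': 49, 'q': 22, 'r': 109}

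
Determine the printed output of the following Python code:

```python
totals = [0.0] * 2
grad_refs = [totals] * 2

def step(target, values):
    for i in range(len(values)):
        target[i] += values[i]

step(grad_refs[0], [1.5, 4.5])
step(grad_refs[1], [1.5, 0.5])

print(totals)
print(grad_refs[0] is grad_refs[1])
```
[3.0, 5.0]
True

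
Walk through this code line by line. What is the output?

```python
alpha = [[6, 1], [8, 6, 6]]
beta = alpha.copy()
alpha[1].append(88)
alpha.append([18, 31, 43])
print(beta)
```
[[6, 1], [8, 6, 6, 88]]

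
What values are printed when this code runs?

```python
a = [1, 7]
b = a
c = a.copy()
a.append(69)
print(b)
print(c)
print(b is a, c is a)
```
[1, 7, 69]
[1, 7]
True False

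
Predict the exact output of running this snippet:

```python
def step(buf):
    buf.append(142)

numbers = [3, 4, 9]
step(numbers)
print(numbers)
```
[3, 4, 9, 142]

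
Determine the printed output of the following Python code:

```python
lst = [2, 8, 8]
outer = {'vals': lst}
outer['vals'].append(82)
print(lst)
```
[2, 8, 8, 82]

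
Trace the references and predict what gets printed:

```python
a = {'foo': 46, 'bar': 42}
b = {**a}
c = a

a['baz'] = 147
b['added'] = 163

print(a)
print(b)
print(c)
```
{'foo': 46, 'bar': 42, 'baz': 147}
{'foo': 46, 'bar': 42, 'added': 163}
{'foo': 46, 'bar': 42, 'baz': 147}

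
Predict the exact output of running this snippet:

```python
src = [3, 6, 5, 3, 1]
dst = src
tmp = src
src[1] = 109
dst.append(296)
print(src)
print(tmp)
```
[3, 109, 5, 3, 1, 296]
[3, 109, 5, 3, 1, 296]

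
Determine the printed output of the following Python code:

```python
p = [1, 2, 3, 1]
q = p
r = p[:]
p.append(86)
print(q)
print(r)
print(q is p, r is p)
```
[1, 2, 3, 1, 86]
[1, 2, 3, 1]
True False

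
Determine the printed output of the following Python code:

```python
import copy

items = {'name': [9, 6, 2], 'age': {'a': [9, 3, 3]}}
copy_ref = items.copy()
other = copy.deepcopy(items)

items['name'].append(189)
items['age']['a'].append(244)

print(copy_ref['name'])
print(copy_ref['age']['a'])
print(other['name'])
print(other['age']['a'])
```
[9, 6, 2, 189]
[9, 3, 3, 244]
[9, 6, 2]
[9, 3, 3]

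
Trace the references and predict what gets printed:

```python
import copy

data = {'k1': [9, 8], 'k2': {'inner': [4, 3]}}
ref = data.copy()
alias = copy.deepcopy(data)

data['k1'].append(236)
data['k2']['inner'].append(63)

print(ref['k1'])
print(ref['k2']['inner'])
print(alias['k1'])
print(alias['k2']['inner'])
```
[9, 8, 236]
[4, 3, 63]
[9, 8]
[4, 3]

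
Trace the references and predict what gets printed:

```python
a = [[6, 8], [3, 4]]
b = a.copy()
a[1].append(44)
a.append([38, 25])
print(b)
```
[[6, 8], [3, 4, 44]]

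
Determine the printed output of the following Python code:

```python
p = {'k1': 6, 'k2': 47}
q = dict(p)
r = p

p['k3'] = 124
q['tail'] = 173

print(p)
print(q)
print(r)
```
{'k1': 6, 'k2': 47, 'k3': 124}
{'k1': 6, 'k2': 47, 'tail': 173}
{'k1': 6, 'k2': 47, 'k3': 124}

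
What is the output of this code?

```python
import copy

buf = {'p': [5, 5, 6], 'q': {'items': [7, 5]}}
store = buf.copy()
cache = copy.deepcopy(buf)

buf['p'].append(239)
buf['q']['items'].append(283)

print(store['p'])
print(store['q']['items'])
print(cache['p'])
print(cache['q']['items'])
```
[5, 5, 6, 239]
[7, 5, 283]
[5, 5, 6]
[7, 5]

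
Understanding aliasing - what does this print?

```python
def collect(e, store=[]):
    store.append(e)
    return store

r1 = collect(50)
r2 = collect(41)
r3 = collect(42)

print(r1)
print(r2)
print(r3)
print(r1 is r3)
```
[50, 41, 42]
[50, 41, 42]
[50, 41, 42]
True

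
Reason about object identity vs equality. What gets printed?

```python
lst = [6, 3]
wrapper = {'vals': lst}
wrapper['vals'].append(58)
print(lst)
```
[6, 3, 58]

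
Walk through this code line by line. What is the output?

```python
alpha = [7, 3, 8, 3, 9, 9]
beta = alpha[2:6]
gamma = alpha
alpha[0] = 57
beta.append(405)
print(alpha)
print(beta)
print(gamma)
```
[57, 3, 8, 3, 9, 9]
[8, 3, 9, 9, 405]
[57, 3, 8, 3, 9, 9]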